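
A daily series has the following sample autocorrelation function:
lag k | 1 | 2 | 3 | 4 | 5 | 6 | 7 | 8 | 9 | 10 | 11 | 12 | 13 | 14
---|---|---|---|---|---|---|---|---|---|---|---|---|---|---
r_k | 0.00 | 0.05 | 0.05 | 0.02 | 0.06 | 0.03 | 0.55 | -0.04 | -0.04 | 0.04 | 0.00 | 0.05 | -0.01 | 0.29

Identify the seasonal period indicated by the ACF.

7

The largest autocorrelation is r_7 = 0.55, with a weaker echo at lag 14 (0.29); the remaining lags stay at or below 0.06.
The dominant spike at lag 7 indicates a seasonal period of 7.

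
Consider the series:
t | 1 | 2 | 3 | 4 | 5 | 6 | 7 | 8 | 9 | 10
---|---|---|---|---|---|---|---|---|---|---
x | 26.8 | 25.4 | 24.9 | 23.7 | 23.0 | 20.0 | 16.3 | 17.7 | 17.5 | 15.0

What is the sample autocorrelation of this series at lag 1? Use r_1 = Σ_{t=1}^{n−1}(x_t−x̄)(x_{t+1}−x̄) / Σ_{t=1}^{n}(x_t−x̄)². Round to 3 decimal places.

Mean x̄ = (26.8 + 25.4 + 24.9 + 23.7 + 23.0 + 20.0 + 16.3 + 17.7 + 17.5 + 15.0)/10 = 21.0300
Numerator Σ_{t=1}^{9}(x_t−x̄)(x_{t+1}−x̄) = 109.3541
Denominator Σ(x_t−x̄)² = 161.7210
r_1 = 109.3541 / 161.7210 = 0.676

0.676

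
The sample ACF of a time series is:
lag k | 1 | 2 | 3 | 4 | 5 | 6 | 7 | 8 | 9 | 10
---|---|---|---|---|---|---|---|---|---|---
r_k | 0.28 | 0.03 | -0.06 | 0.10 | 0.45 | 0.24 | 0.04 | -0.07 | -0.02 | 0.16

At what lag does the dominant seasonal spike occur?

The largest autocorrelation is r_5 = 0.45; the remaining lags stay at or below 0.28. The elevated value at lag 1 (0.28), dropping to 0.03 at lag 2, reflects decaying short-term dependence rather than seasonality.
The dominant spike at lag 5 indicates a seasonal period of 5.

5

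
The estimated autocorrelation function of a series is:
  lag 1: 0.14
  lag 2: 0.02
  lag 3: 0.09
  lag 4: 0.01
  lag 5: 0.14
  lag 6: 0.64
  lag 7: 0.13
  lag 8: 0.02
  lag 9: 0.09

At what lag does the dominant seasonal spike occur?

The largest autocorrelation is r_6 = 0.64; the remaining lags stay at or below 0.14.
The dominant spike at lag 6 indicates a seasonal period of 6.

6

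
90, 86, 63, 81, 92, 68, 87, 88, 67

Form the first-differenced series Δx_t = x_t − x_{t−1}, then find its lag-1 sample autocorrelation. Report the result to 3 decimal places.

First differences Δx: -4, -23, 18, 11, -24, 19, 1, -21
Mean of differences = -2.8750
Numerator Σ(Δx_t−Δx̄)(Δx_{t+1}−Δx̄) = -848.5156
Denominator Σ(Δx_t−Δx̄)² = 2302.8750
r_1(Δx) = -848.5156 / 2302.8750 = -0.368

-0.368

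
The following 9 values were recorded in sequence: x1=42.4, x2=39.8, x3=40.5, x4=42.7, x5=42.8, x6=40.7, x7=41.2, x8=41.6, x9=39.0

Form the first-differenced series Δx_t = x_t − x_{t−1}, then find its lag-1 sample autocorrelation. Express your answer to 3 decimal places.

First differences Δx: -2.6, 0.7, 2.2, 0.1, -2.1, 0.5, 0.4, -2.6
Mean of differences = -0.4250
Numerator Σ(Δx_t−Δx̄)(Δx_{t+1}−Δx̄) = -1.5756
Denominator Σ(Δx_t−Δx̄)² = 22.2350
r_1(Δx) = -1.5756 / 22.2350 = -0.071

-0.071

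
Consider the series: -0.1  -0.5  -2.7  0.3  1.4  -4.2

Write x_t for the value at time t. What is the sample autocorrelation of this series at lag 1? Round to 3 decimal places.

-0.335

Mean x̄ = (-0.1 − 0.5 − 2.7 + 0.3 + 1.4 − 4.2)/6 = -0.9667
Deviations from mean: 0.8667, 0.4667, -1.7333, 1.2667, 2.3667, -3.2333
Σ(x_t−x̄)(x_{t+1}−x̄) = (0.4044) + (-0.8089) + (-2.1956) + (2.9978) + (-7.6522) = -7.2544
Denominator Σ(x_t−x̄)² = 21.6333
r_1 = -7.2544 / 21.6333 = -0.335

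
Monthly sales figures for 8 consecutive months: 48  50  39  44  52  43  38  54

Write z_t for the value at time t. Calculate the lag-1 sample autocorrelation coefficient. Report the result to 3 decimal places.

-0.309

Mean z̄ = (48 + 50 + 39 + 44 + 52 + 43 + 38 + 54)/8 = 46.0000
Deviations from mean: 2.0000, 4.0000, -7.0000, -2.0000, 6.0000, -3.0000, -8.0000, 8.0000
Σ(z_t−z̄)(z_{t+1}−z̄) = (8.0000) + (-28.0000) + (14.0000) + (-12.0000) + (-18.0000) + (24.0000) + (-64.0000) = -76.0000
Denominator Σ(z_t−z̄)² = 246.0000
r_1 = -76.0000 / 246.0000 = -0.309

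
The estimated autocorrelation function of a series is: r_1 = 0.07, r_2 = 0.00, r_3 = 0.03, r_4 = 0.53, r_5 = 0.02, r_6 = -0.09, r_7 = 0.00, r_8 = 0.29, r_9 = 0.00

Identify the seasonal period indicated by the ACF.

4

The largest autocorrelation is r_4 = 0.53, with a weaker echo at lag 8 (0.29); the remaining lags stay at or below 0.07.
The dominant spike at lag 4 indicates a seasonal period of 4.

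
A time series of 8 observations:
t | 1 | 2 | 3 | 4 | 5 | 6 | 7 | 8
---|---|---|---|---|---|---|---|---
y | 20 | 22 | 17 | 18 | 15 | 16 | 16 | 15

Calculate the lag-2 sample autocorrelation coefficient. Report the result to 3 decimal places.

Mean ȳ = (20 + 22 + 17 + 18 + 15 + 16 + 16 + 15)/8 = 17.3750
Deviations from mean: 2.6250, 4.6250, -0.3750, 0.6250, -2.3750, -1.3750, -1.3750, -2.3750
Σ(y_t−ȳ)(y_{t+2}−ȳ) = (-0.9844) + (2.8906) + (0.8906) + (-0.8594) + (3.2656) + (3.2656) = 8.4688
Denominator Σ(y_t−ȳ)² = 43.8750
r_2 = 8.4688 / 43.8750 = 0.193

0.193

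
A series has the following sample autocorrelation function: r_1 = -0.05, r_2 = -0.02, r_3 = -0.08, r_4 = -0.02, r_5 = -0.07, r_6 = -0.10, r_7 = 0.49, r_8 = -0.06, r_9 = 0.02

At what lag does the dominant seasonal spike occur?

The largest autocorrelation is r_7 = 0.49; the remaining lags stay at or below 0.02.
The dominant spike at lag 7 indicates a seasonal period of 7.

7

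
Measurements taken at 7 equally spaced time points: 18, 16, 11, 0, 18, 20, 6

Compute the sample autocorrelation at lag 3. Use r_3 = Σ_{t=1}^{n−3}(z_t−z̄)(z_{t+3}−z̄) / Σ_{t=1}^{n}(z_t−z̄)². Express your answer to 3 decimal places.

0.070

Mean z̄ = (18 + 16 + 11 + 0 + 18 + 20 + 6)/7 = 12.7143
Numerator Σ_{t=1}^{4}(z_t−z̄)(z_{t+3}−z̄) = 23.0408
Denominator Σ(z_t−z̄)² = 329.4286
r_3 = 23.0408 / 329.4286 = 0.070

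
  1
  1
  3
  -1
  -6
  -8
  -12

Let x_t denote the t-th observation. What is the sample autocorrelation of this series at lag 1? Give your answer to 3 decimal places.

0.570

Mean x̄ = (1 + 1 + 3 − 1 − 6 − 8 − 12)/7 = -3.1429
Deviations from mean: 4.1429, 4.1429, 6.1429, 2.1429, -2.8571, -4.8571, -8.8571
Σ(x_t−x̄)(x_{t+1}−x̄) = (17.1633) + (25.4490) + (13.1633) + (-6.1224) + (13.8776) + (43.0204) = 106.5510
Denominator Σ(x_t−x̄)² = 186.8571
r_1 = 106.5510 / 186.8571 = 0.570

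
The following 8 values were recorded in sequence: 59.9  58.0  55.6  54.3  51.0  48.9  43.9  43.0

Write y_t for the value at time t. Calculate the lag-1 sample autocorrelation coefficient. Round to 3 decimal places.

Mean ȳ = (59.9 + 58.0 + 55.6 + 54.3 + 51.0 + 48.9 + 43.9 + 43.0)/8 = 51.8250
Deviations from mean: 8.0750, 6.1750, 3.7750, 2.4750, -0.8250, -2.9250, -7.9250, -8.8250
Numerator Σ_{t=1}^{7}(y_t−ȳ)(y_{t+1}−ȳ) = 176.0069
Denominator Σ(y_t−ȳ)² = 273.6350
r_1 = 176.0069 / 273.6350 = 0.643

0.643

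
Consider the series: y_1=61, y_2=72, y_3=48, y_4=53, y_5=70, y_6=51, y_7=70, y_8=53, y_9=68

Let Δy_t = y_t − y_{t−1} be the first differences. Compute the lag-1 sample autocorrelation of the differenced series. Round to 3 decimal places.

First differences Δy: 11, -24, 5, 17, -19, 19, -17, 15
Mean of differences = 0.8750
Numerator Σ(Δy_t−Δȳ)(Δy_{t+1}−Δȳ) = -1545.1406
Denominator Σ(Δy_t−Δȳ)² = 2240.8750
r_1(Δy) = -1545.1406 / 2240.8750 = -0.690

-0.690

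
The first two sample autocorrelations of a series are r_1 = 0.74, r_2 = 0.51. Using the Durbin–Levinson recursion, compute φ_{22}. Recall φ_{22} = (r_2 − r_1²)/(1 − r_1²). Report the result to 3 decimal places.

φ_{22} = (r_2 − r_1²) / (1 − r_1²)
r_1² = (0.74)² = 0.5476
Numerator = 0.51 − 0.5476 = -0.0376; denominator = 1 − 0.5476 = 0.4524
φ_{22} = -0.0376 / 0.4524 = -0.083

-0.083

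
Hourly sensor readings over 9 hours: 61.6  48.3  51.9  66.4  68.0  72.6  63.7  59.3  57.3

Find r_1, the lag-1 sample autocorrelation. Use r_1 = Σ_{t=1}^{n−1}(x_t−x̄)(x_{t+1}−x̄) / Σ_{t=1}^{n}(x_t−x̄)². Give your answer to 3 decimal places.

Mean x̄ = (61.6 + 48.3 + 51.9 + 66.4 + 68.0 + 72.6 + 63.7 + 59.3 + 57.3)/9 = 61.0111
Numerator Σ_{t=1}^{8}(x_t−x̄)(x_{t+1}−x̄) = 210.7943
Denominator Σ(x_t−x̄)² = 481.0489
r_1 = 210.7943 / 481.0489 = 0.438

0.438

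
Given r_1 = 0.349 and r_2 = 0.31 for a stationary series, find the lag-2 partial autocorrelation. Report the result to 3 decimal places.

0.214

φ_{22} = (r_2 − r_1²) / (1 − r_1²)
r_1² = (0.349)² = 0.121801
Numerator = 0.31 − 0.1218 = 0.1882; denominator = 1 − 0.1218 = 0.8782
φ_{22} = 0.1882 / 0.8782 = 0.214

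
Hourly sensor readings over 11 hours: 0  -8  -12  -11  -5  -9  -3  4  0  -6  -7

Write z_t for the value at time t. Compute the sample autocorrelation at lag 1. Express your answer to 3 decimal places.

Mean z̄ = (0 − 8 − 12 − 11 − 5 − 9 − 3 + 4 + 0 − 6 − 7)/11 = -5.1818
Numerator Σ_{t=1}^{10}(z_t−z̄)(z_{t+1}−z̄) = 99.0579
Denominator Σ(z_t−z̄)² = 249.6364
r_1 = 99.0579 / 249.6364 = 0.397

0.397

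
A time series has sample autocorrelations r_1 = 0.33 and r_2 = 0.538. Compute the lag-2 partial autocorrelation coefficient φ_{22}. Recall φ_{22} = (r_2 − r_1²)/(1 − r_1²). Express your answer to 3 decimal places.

0.482

φ_{22} = (r_2 − r_1²) / (1 − r_1²)
r_1² = (0.33)² = 0.1089
Numerator = 0.538 − 0.1089 = 0.4291; denominator = 1 − 0.1089 = 0.8911
φ_{22} = 0.4291 / 0.8911 = 0.482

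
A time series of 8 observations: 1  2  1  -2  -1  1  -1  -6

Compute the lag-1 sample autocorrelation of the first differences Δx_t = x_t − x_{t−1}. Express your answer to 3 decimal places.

0.079

First differences Δx: 1, -1, -3, 1, 2, -2, -5
Mean of differences = -1.0000
Numerator Σ(Δx_t−Δx̄)(Δx_{t+1}−Δx̄) = 3.0000
Denominator Σ(Δx_t−Δx̄)² = 38.0000
r_1(Δx) = 3.0000 / 38.0000 = 0.079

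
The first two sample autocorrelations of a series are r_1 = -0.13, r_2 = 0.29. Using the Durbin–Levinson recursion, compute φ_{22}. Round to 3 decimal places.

φ_{22} = (r_2 − r_1²) / (1 − r_1²)
r_1² = (-0.13)² = 0.0169
Numerator = 0.29 − 0.0169 = 0.2731; denominator = 1 − 0.0169 = 0.9831
φ_{22} = 0.2731 / 0.9831 = 0.278

0.278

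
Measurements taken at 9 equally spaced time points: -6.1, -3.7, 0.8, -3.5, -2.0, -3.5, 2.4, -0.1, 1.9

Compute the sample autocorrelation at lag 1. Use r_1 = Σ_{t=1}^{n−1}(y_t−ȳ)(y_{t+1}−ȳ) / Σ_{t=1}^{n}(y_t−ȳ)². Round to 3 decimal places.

Mean ȳ = (-6.1 − 3.7 + 0.8 − 3.5 − 2.0 − 3.5 + 2.4 − 0.1 + 1.9)/9 = -1.5333
Numerator Σ_{t=1}^{8}(y_t−ȳ)(y_{t+1}−ȳ) = 4.9089
Denominator Σ(y_t−ȳ)² = 68.2600
r_1 = 4.9089 / 68.2600 = 0.072

0.072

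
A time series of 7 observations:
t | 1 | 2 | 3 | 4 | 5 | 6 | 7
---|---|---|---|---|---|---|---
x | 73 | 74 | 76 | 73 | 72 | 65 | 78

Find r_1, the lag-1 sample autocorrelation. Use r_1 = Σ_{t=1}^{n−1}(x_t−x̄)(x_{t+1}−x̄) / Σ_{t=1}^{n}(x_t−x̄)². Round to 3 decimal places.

-0.290

Mean x̄ = (73 + 74 + 76 + 73 + 72 + 65 + 78)/7 = 73.0000
Deviations from mean: 0.0000, 1.0000, 3.0000, 0.0000, -1.0000, -8.0000, 5.0000
Σ(x_t−x̄)(x_{t+1}−x̄) = (0.0000) + (3.0000) + (0.0000) + (0.0000) + (8.0000) + (-40.0000) = -29.0000
Denominator Σ(x_t−x̄)² = 100.0000
r_1 = -29.0000 / 100.0000 = -0.290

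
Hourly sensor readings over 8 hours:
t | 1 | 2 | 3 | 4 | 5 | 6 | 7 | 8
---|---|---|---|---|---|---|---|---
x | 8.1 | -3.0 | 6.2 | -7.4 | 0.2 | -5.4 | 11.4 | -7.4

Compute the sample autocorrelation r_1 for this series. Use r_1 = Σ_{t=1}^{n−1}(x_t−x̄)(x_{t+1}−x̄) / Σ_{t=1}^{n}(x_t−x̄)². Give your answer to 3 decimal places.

Mean x̄ = (8.1 − 3.0 + 6.2 − 7.4 + 0.2 − 5.4 + 11.4 − 7.4)/8 = 0.3375
Deviations from mean: 7.7625, -3.3375, 5.8625, -7.7375, -0.1375, -5.7375, 11.0625, -7.7375
Numerator Σ_{t=1}^{7}(x_t−x̄)(x_{t+1}−x̄) = -238.0489
Denominator Σ(x_t−x̄)² = 380.8188
r_1 = -238.0489 / 380.8188 = -0.625

-0.625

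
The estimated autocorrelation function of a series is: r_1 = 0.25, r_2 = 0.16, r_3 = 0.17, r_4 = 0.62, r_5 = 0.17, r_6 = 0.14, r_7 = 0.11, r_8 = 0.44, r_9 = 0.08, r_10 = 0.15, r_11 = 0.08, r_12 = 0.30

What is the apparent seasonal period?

4

The largest autocorrelation is r_4 = 0.62, with weaker echoes at lags 8 (0.44) and 12 (0.30); the remaining lags stay at or below 0.25. The elevated value at lag 1 (0.25), dropping to 0.16 at lag 2, reflects decaying short-term dependence rather than seasonality.
The dominant spike at lag 4 indicates a seasonal period of 4.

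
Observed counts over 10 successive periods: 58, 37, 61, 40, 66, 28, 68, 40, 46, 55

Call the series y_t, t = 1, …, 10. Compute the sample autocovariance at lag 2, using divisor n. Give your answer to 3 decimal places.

100.028

Mean ȳ = (58 + 37 + 61 + 40 + 66 + 28 + 68 + 40 + 46 + 55)/10 = 49.9000
Σ_{t=1}^{8}(y_t−ȳ)(y_{t+2}−ȳ) = 1000.2800
γ_2 = 1000.2800 / 10 = 100.028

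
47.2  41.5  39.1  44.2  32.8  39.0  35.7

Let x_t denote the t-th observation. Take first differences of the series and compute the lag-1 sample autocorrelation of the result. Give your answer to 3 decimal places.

First differences Δx: -5.7, -2.4, 5.1, -11.4, 6.2, -3.3
Mean of differences = -1.9167
Numerator Σ(Δx_t−Δx̄)(Δx_{t+1}−Δx̄) = -156.3053
Denominator Σ(Δx_t−Δx̄)² = 221.5083
r_1(Δx) = -156.3053 / 221.5083 = -0.706

-0.706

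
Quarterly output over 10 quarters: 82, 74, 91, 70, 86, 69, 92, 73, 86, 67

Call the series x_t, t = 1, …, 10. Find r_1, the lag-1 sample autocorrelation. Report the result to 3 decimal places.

Mean x̄ = (82 + 74 + 91 + 70 + 86 + 69 + 92 + 73 + 86 + 67)/10 = 79.0000
Numerator Σ_{t=1}^{9}(x_t−x̄)(x_{t+1}−x̄) = -650.0000
Denominator Σ(x_t−x̄)² = 806.0000
r_1 = -650.0000 / 806.0000 = -0.806

-0.806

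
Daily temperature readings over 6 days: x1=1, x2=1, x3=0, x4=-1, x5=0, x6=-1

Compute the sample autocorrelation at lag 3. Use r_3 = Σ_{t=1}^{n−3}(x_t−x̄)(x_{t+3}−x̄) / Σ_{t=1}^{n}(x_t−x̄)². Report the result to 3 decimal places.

-0.250

Mean x̄ = (1 + 1 + 0 − 1 + 0 − 1)/6 = 0.0000
Deviations from mean: 1.0000, 1.0000, 0.0000, -1.0000, 0.0000, -1.0000
Numerator Σ_{t=1}^{3}(x_t−x̄)(x_{t+3}−x̄) = -1.0000
Denominator Σ(x_t−x̄)² = 4.0000
r_3 = -1.0000 / 4.0000 = -0.250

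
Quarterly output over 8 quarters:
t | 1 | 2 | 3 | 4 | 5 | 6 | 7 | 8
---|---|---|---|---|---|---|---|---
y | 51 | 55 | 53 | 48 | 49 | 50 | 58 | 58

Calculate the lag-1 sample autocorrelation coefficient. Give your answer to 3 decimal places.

0.341

Mean ȳ = (51 + 55 + 53 + 48 + 49 + 50 + 58 + 58)/8 = 52.7500
Deviations from mean: -1.7500, 2.2500, 0.2500, -4.7500, -3.7500, -2.7500, 5.2500, 5.2500
Σ(y_t−ȳ)(y_{t+1}−ȳ) = (-3.9375) + (0.5625) + (-1.1875) + (17.8125) + (10.3125) + (-14.4375) + (27.5625) = 36.6875
Denominator Σ(y_t−ȳ)² = 107.5000
r_1 = 36.6875 / 107.5000 = 0.341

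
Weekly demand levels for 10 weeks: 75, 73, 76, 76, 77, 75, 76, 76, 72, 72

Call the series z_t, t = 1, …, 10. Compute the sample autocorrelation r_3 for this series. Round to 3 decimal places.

-0.112

Mean z̄ = (75 + 73 + 76 + 76 + 77 + 75 + 76 + 76 + 72 + 72)/10 = 74.8000
Σ(z_t−z̄)(z_{t+3}−z̄) = (0.2400) + (-3.9600) + (0.2400) + (1.4400) + (2.6400) + (-0.5600) + (-3.3600) = -3.3200
Denominator Σ(z_t−z̄)² = 29.6000
r_3 = -3.3200 / 29.6000 = -0.112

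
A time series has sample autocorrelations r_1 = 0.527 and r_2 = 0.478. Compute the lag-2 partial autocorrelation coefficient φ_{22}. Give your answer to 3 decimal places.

φ_{22} = (r_2 − r_1²) / (1 − r_1²)
r_1² = (0.527)² = 0.277729
Numerator = 0.478 − 0.2777 = 0.2003; denominator = 1 − 0.2777 = 0.7223
φ_{22} = 0.2003 / 0.7223 = 0.277

0.277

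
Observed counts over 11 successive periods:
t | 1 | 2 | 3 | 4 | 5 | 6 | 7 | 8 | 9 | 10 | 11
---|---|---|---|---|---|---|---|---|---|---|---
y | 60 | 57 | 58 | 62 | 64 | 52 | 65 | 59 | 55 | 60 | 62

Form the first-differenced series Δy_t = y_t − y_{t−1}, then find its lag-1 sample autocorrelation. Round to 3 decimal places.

-0.556

First differences Δy: -3, 1, 4, 2, -12, 13, -6, -4, 5, 2
Mean of differences = 0.2000
Numerator Σ(Δy_t−Δȳ)(Δy_{t+1}−Δȳ) = -235.6400
Denominator Σ(Δy_t−Δȳ)² = 423.6000
r_1(Δy) = -235.6400 / 423.6000 = -0.556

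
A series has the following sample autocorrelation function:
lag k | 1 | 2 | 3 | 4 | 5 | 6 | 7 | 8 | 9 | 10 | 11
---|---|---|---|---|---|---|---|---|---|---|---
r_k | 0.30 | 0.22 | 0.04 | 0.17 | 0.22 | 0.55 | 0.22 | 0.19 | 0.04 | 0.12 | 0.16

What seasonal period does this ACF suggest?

6

The largest autocorrelation is r_6 = 0.55; the remaining lags stay at or below 0.30. The elevated value at lag 1 (0.30), dropping to 0.22 at lag 2, reflects decaying short-term dependence rather than seasonality.
The dominant spike at lag 6 indicates a seasonal period of 6.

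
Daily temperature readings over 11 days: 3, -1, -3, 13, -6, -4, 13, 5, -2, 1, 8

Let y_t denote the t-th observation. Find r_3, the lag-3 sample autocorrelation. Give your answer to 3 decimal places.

Mean ȳ = (3 − 1 − 3 + 13 − 6 − 4 + 13 + 5 − 2 + 1 + 8)/11 = 2.4545
Numerator Σ_{t=1}^{8}(y_t−ȳ)(y_{t+3}−ȳ) = 187.3802
Denominator Σ(y_t−ȳ)² = 436.7273
r_3 = 187.3802 / 436.7273 = 0.429

0.429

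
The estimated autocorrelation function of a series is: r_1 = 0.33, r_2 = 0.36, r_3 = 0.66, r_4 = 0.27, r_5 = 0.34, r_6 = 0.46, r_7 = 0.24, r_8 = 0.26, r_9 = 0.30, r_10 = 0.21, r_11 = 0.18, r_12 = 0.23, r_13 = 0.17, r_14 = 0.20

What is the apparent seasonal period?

The largest autocorrelation is r_3 = 0.66, with a weaker echo at lag 6 (0.46); the remaining lags stay at or below 0.36.
The dominant spike at lag 3 indicates a seasonal period of 3.

3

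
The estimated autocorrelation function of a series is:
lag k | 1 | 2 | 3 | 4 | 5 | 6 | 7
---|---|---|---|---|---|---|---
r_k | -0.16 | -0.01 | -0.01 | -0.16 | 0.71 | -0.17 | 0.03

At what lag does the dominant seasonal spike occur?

5

The largest autocorrelation is r_5 = 0.71; the remaining lags stay at or below 0.03.
The dominant spike at lag 5 indicates a seasonal period of 5.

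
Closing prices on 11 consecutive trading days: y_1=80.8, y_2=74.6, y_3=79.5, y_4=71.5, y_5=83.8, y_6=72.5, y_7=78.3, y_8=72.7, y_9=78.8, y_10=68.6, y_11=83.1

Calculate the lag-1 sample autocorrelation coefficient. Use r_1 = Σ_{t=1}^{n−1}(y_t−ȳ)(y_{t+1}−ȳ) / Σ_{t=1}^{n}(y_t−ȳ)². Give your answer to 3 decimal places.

Mean ȳ = (80.8 + 74.6 + 79.5 + 71.5 + 83.8 + 72.5 + 78.3 + 72.7 + 78.8 + 68.6 + 83.1)/11 = 76.7455
Numerator Σ_{t=1}^{10}(y_t−ȳ)(y_{t+1}−ȳ) = -185.7075
Denominator Σ(y_t−ȳ)² = 253.6673
r_1 = -185.7075 / 253.6673 = -0.732

-0.732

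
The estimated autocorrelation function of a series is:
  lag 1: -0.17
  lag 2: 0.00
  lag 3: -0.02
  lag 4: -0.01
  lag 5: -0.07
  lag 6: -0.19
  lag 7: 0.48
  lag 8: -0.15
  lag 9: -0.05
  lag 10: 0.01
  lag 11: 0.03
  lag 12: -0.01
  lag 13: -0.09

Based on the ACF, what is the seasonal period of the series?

7

The largest autocorrelation is r_7 = 0.48; the remaining lags stay at or below 0.03.
The dominant spike at lag 7 indicates a seasonal period of 7.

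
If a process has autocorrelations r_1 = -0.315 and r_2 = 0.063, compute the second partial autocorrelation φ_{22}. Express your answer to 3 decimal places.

-0.040

φ_{22} = (r_2 − r_1²) / (1 − r_1²)
r_1² = (-0.315)² = 0.099225
Numerator = 0.063 − 0.0992 = -0.0362; denominator = 1 − 0.0992 = 0.9008
φ_{22} = -0.0362 / 0.9008 = -0.040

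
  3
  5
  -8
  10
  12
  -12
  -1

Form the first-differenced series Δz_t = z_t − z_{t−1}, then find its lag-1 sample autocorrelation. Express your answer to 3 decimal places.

First differences Δz: 2, -13, 18, 2, -24, 11
Mean of differences = -0.6667
Numerator Σ(Δz_t−Δz̄)(Δz_{t+1}−Δz̄) = -547.7778
Denominator Σ(Δz_t−Δz̄)² = 1195.3333
r_1(Δz) = -547.7778 / 1195.3333 = -0.458

-0.458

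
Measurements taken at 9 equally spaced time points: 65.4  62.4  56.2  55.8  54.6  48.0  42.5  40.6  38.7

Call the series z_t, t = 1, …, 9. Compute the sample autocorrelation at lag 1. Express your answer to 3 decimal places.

0.670

Mean z̄ = (65.4 + 62.4 + 56.2 + 55.8 + 54.6 + 48.0 + 42.5 + 40.6 + 38.7)/9 = 51.5778
Numerator Σ_{t=1}^{8}(z_t−z̄)(z_{t+1}−z̄) = 494.5751
Denominator Σ(z_t−z̄)² = 738.0556
r_1 = 494.5751 / 738.0556 = 0.670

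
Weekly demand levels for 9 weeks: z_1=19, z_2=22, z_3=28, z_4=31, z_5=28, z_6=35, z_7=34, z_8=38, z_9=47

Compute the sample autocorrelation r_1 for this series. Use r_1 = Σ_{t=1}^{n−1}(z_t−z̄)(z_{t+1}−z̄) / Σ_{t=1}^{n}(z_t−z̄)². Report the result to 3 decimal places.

Mean z̄ = (19 + 22 + 28 + 31 + 28 + 35 + 34 + 38 + 47)/9 = 31.3333
Numerator Σ_{t=1}^{8}(z_t−z̄)(z_{t+1}−z̄) = 268.2222
Denominator Σ(z_t−z̄)² = 572.0000
r_1 = 268.2222 / 572.0000 = 0.469

0.469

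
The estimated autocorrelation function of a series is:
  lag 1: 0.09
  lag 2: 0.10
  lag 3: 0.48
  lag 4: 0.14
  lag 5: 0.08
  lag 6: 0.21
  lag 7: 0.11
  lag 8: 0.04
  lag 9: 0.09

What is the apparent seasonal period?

3

The largest autocorrelation is r_3 = 0.48, with a weaker echo at lag 6 (0.21); the remaining lags stay at or below 0.14.
The dominant spike at lag 3 indicates a seasonal period of 3.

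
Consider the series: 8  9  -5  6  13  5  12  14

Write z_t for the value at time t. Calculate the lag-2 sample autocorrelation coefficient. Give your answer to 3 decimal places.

Mean z̄ = (8 + 9 − 5 + 6 + 13 + 5 + 12 + 14)/8 = 7.7500
Deviations from mean: 0.2500, 1.2500, -12.7500, -1.7500, 5.2500, -2.7500, 4.2500, 6.2500
Σ(z_t−z̄)(z_{t+2}−z̄) = (-3.1875) + (-2.1875) + (-66.9375) + (4.8125) + (22.3125) + (-17.1875) = -62.3750
Denominator Σ(z_t−z̄)² = 259.5000
r_2 = -62.3750 / 259.5000 = -0.240

-0.240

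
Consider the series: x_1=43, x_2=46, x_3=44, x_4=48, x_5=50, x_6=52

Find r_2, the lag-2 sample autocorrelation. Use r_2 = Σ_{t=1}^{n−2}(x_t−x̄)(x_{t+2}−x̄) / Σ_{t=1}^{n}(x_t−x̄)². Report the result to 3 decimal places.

Mean x̄ = (43 + 46 + 44 + 48 + 50 + 52)/6 = 47.1667
Deviations from mean: -4.1667, -1.1667, -3.1667, 0.8333, 2.8333, 4.8333
Σ(x_t−x̄)(x_{t+2}−x̄) = (13.1944) + (-0.9722) + (-8.9722) + (4.0278) = 7.2778
Denominator Σ(x_t−x̄)² = 60.8333
r_2 = 7.2778 / 60.8333 = 0.120

0.120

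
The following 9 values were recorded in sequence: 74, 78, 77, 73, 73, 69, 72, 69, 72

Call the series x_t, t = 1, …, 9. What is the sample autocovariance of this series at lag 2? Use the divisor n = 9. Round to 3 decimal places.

2.333

Mean x̄ = (74 + 78 + 77 + 73 + 73 + 69 + 72 + 69 + 72)/9 = 73.0000
Σ_{t=1}^{7}(x_t−x̄)(x_{t+2}−x̄) = 21.0000
γ_2 = 21.0000 / 9 = 2.333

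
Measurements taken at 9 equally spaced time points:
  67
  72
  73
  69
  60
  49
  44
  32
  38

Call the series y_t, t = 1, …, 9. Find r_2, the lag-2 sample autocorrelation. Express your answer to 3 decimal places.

0.364

Mean ȳ = (67 + 72 + 73 + 69 + 60 + 49 + 44 + 32 + 38)/9 = 56.0000
Σ(y_t−ȳ)(y_{t+2}−ȳ) = (187.0000) + (208.0000) + (68.0000) + (-91.0000) + (-48.0000) + (168.0000) + (216.0000) = 708.0000
Denominator Σ(y_t−ȳ)² = 1944.0000
r_2 = 708.0000 / 1944.0000 = 0.364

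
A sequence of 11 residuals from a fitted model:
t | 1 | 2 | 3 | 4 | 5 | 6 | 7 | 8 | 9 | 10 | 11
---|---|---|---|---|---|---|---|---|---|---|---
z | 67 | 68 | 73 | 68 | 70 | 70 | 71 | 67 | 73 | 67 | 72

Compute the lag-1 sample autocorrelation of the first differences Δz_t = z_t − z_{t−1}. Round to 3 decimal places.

First differences Δz: 1, 5, -5, 2, 0, 1, -4, 6, -6, 5
Mean of differences = 0.5000
Numerator Σ(Δz_t−Δz̄)(Δz_{t+1}−Δz̄) = -123.7500
Denominator Σ(Δz_t−Δz̄)² = 166.5000
r_1(Δz) = -123.7500 / 166.5000 = -0.743

-0.743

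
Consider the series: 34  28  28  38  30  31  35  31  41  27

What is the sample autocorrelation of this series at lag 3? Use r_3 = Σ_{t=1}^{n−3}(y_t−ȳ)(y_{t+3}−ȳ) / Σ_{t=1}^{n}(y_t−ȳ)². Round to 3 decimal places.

0.093

Mean ȳ = (34 + 28 + 28 + 38 + 30 + 31 + 35 + 31 + 41 + 27)/10 = 32.3000
Σ(y_t−ȳ)(y_{t+3}−ȳ) = (9.6900) + (9.8900) + (5.5900) + (15.3900) + (2.9900) + (-11.3100) + (-14.3100) = 17.9300
Denominator Σ(y_t−ȳ)² = 192.1000
r_3 = 17.9300 / 192.1000 = 0.093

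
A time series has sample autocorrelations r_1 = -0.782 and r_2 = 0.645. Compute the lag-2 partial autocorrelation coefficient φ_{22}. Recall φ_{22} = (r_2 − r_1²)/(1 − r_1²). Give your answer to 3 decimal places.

φ_{22} = (r_2 − r_1²) / (1 − r_1²)
r_1² = (-0.782)² = 0.611524
Numerator = 0.645 − 0.6115 = 0.0335; denominator = 1 − 0.6115 = 0.3885
φ_{22} = 0.0335 / 0.3885 = 0.086

0.086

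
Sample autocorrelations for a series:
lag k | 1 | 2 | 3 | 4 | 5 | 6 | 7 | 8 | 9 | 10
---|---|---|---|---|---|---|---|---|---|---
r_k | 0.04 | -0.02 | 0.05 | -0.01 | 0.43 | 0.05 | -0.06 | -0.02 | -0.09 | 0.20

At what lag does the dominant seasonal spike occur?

5

The largest autocorrelation is r_5 = 0.43, with a weaker echo at lag 10 (0.20); the remaining lags stay at or below 0.05.
The dominant spike at lag 5 indicates a seasonal period of 5.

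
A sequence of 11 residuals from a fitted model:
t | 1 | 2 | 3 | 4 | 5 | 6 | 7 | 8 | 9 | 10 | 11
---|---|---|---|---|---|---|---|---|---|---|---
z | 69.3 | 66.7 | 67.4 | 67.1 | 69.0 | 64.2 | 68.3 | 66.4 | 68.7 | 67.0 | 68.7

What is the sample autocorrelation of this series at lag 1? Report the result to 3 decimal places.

Mean z̄ = (69.3 + 66.7 + 67.4 + 67.1 + 69.0 + 64.2 + 68.3 + 66.4 + 68.7 + 67.0 + 68.7)/11 = 67.5273
Numerator Σ_{t=1}^{10}(z_t−z̄)(z_{t+1}−z̄) = -12.8371
Denominator Σ(z_t−z̄)² = 22.1618
r_1 = -12.8371 / 22.1618 = -0.579

-0.579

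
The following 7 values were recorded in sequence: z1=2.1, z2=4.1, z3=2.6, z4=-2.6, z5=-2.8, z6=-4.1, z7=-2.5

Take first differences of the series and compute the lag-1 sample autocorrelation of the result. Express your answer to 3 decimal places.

First differences Δz: 2.0, -1.5, -5.2, -0.2, -1.3, 1.6
Mean of differences = -0.7667
Numerator Σ(Δz_t−Δz̄)(Δz_{t+1}−Δz̄) = -2.8544
Denominator Σ(Δz_t−Δz̄)² = 34.0533
r_1(Δz) = -2.8544 / 34.0533 = -0.084

-0.084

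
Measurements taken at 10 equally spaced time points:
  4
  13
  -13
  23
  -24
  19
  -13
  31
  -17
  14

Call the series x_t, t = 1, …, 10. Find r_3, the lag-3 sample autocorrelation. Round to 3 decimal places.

Mean x̄ = (4 + 13 − 13 + 23 − 24 + 19 − 13 + 31 − 17 + 14)/10 = 3.7000
Numerator Σ_{t=1}^{7}(x_t−x̄)(x_{t+3}−x̄) = -2074.5700
Denominator Σ(x_t−x̄)² = 3298.1000
r_3 = -2074.5700 / 3298.1000 = -0.629

-0.629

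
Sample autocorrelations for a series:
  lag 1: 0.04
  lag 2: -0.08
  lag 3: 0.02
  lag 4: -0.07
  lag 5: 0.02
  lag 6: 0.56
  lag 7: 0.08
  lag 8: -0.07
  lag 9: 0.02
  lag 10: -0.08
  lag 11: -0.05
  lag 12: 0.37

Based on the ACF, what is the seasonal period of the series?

6

The largest autocorrelation is r_6 = 0.56, with a weaker echo at lag 12 (0.37); the remaining lags stay at or below 0.08.
The dominant spike at lag 6 indicates a seasonal period of 6.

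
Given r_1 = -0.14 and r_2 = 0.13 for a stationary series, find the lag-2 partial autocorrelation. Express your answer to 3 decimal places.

0.113

φ_{22} = (r_2 − r_1²) / (1 − r_1²)
r_1² = (-0.14)² = 0.0196
Numerator = 0.13 − 0.0196 = 0.1104; denominator = 1 − 0.0196 = 0.9804
φ_{22} = 0.1104 / 0.9804 = 0.113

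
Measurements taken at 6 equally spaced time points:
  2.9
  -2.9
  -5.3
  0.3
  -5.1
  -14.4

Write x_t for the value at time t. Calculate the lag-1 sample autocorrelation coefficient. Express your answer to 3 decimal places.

Mean x̄ = (2.9 − 2.9 − 5.3 + 0.3 − 5.1 − 14.4)/6 = -4.0833
Deviations from mean: 6.9833, 1.1833, -1.2167, 4.3833, -1.0167, -10.3167
Numerator Σ_{t=1}^{5}(x_t−x̄)(x_{t+1}−x̄) = 7.5231
Denominator Σ(x_t−x̄)² = 178.3283
r_1 = 7.5231 / 178.3283 = 0.042

0.042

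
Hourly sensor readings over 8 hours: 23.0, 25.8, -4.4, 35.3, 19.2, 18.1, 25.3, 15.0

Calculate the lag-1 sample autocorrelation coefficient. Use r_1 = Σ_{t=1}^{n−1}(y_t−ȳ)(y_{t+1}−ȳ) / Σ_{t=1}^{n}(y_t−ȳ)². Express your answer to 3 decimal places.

Mean ȳ = (23.0 + 25.8 − 4.4 + 35.3 + 19.2 + 18.1 + 25.3 + 15.0)/8 = 19.6625
Deviations from mean: 3.3375, 6.1375, -24.0625, 15.6375, -0.4625, -1.5625, 5.6375, -4.6625
Σ(y_t−ȳ)(y_{t+1}−ȳ) = (20.4839) + (-147.6836) + (-376.2773) + (-7.2323) + (0.7227) + (-8.8086) + (-26.2848) = -545.0802
Denominator Σ(y_t−ȳ)² = 928.5188
r_1 = -545.0802 / 928.5188 = -0.587

-0.587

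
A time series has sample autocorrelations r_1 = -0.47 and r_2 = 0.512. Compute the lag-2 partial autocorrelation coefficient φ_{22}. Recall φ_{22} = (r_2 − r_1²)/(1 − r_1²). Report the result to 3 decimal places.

0.374

φ_{22} = (r_2 − r_1²) / (1 − r_1²)
r_1² = (-0.47)² = 0.2209
Numerator = 0.512 − 0.2209 = 0.2911; denominator = 1 − 0.2209 = 0.7791
φ_{22} = 0.2911 / 0.7791 = 0.374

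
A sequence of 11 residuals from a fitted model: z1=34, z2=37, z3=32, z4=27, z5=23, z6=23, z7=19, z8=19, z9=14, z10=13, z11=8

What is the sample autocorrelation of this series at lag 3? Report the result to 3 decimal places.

0.148

Mean z̄ = (34 + 37 + 32 + 27 + 23 + 23 + 19 + 19 + 14 + 13 + 8)/11 = 22.6364
Numerator Σ_{t=1}^{8}(z_t−z̄)(z_{t+3}−z̄) = 126.1488
Denominator Σ(z_t−z̄)² = 850.5455
r_3 = 126.1488 / 850.5455 = 0.148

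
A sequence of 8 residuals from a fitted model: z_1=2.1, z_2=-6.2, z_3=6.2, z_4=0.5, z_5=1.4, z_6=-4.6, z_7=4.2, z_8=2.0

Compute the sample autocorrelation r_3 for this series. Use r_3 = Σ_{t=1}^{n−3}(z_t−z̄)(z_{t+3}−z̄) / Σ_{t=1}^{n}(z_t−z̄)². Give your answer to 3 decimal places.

-0.278

Mean z̄ = (2.1 − 6.2 + 6.2 + 0.5 + 1.4 − 4.6 + 4.2 + 2.0)/8 = 0.7000
Σ(z_t−z̄)(z_{t+3}−z̄) = (-0.2800) + (-4.8300) + (-29.1500) + (-0.7000) + (0.9100) = -34.0500
Denominator Σ(z_t−z̄)² = 122.3800
r_3 = -34.0500 / 122.3800 = -0.278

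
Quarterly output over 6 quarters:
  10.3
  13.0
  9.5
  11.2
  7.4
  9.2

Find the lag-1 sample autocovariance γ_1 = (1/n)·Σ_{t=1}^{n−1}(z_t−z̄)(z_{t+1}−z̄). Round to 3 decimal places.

Mean z̄ = (10.3 + 13.0 + 9.5 + 11.2 + 7.4 + 9.2)/6 = 10.1000
Σ_{t=1}^{5}(z_t−z̄)(z_{t+1}−z̄) = -2.3600
γ_1 = -2.3600 / 6 = -0.393

-0.393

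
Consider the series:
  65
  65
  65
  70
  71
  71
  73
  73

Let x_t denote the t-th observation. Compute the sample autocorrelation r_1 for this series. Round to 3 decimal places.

0.651

Mean x̄ = (65 + 65 + 65 + 70 + 71 + 71 + 73 + 73)/8 = 69.1250
Deviations from mean: -4.1250, -4.1250, -4.1250, 0.8750, 1.8750, 1.8750, 3.8750, 3.8750
Σ(x_t−x̄)(x_{t+1}−x̄) = (17.0156) + (17.0156) + (-3.6094) + (1.6406) + (3.5156) + (7.2656) + (15.0156) = 57.8594
Denominator Σ(x_t−x̄)² = 88.8750
r_1 = 57.8594 / 88.8750 = 0.651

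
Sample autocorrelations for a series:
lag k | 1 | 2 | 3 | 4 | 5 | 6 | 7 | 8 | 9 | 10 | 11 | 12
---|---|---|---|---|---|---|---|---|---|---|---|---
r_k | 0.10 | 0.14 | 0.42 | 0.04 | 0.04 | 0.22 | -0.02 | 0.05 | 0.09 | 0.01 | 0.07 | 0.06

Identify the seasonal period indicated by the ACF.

The largest autocorrelation is r_3 = 0.42, with a weaker echo at lag 6 (0.22); the remaining lags stay at or below 0.14.
The dominant spike at lag 3 indicates a seasonal period of 3.

3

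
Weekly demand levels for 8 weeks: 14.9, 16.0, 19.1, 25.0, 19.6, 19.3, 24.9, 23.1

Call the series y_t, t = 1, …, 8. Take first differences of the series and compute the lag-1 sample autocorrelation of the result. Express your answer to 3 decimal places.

-0.321

First differences Δy: 1.1, 3.1, 5.9, -5.4, -0.3, 5.6, -1.8
Mean of differences = 1.1714
Numerator Σ(Δy_t−Δȳ)(Δy_{t+1}−Δȳ) = -32.0980
Denominator Σ(Δy_t−Δȳ)² = 99.8743
r_1(Δy) = -32.0980 / 99.8743 = -0.321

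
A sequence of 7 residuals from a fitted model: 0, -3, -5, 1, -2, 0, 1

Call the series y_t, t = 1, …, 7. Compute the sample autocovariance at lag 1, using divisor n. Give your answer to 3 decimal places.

Mean ȳ = (0 − 3 − 5 + 1 − 2 + 0 + 1)/7 = -1.1429
Σ_{t=1}^{6}(y_t−ȳ)(y_{t+1}−ȳ) = -3.5918
γ_1 = -3.5918 / 7 = -0.513

-0.513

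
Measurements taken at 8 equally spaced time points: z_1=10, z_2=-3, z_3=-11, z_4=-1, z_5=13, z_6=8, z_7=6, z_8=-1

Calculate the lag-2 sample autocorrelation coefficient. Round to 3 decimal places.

Mean z̄ = (10 − 3 − 11 − 1 + 13 + 8 + 6 − 1)/8 = 2.6250
Deviations from mean: 7.3750, -5.6250, -13.6250, -3.6250, 10.3750, 5.3750, 3.3750, -3.6250
Numerator Σ_{t=1}^{6}(z_t−z̄)(z_{t+2}−z̄) = -225.4063
Denominator Σ(z_t−z̄)² = 445.8750
r_2 = -225.4063 / 445.8750 = -0.506

-0.506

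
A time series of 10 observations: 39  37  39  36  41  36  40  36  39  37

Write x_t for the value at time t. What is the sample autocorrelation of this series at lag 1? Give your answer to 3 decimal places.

Mean x̄ = (39 + 37 + 39 + 36 + 41 + 36 + 40 + 36 + 39 + 37)/10 = 38.0000
Numerator Σ_{t=1}^{9}(x_t−x̄)(x_{t+1}−x̄) = -27.0000
Denominator Σ(x_t−x̄)² = 30.0000
r_1 = -27.0000 / 30.0000 = -0.900

-0.900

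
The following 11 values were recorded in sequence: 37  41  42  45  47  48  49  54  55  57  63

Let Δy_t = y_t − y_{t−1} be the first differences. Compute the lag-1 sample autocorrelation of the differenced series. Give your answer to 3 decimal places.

First differences Δy: 4, 1, 3, 2, 1, 1, 5, 1, 2, 6
Mean of differences = 2.6000
Numerator Σ(Δy_t−Δȳ)(Δy_{t+1}−Δȳ) = -8.3600
Denominator Σ(Δy_t−Δȳ)² = 30.4000
r_1(Δy) = -8.3600 / 30.4000 = -0.275

-0.275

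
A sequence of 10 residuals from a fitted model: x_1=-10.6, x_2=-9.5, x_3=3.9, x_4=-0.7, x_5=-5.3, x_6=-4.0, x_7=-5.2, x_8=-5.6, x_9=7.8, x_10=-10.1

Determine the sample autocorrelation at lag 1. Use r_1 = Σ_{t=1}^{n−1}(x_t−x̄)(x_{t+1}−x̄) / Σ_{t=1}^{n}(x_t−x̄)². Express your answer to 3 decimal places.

-0.229

Mean x̄ = (-10.6 − 9.5 + 3.9 − 0.7 − 5.3 − 4.0 − 5.2 − 5.6 + 7.8 − 10.1)/10 = -3.9300
Numerator Σ_{t=1}^{9}(x_t−x̄)(x_{t+1}−x̄) = -75.2529
Denominator Σ(x_t−x̄)² = 329.2010
r_1 = -75.2529 / 329.2010 = -0.229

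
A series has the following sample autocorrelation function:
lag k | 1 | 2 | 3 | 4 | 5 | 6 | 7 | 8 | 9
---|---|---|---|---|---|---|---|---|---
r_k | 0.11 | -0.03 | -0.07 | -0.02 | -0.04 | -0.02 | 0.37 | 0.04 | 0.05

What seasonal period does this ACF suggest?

7

The largest autocorrelation is r_7 = 0.37; the remaining lags stay at or below 0.11.
The dominant spike at lag 7 indicates a seasonal period of 7.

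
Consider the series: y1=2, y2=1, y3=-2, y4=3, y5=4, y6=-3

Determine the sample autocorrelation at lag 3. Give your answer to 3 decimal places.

0.358

Mean ȳ = (2 + 1 − 2 + 3 + 4 − 3)/6 = 0.8333
Deviations from mean: 1.1667, 0.1667, -2.8333, 2.1667, 3.1667, -3.8333
Σ(y_t−ȳ)(y_{t+3}−ȳ) = (2.5278) + (0.5278) + (10.8611) = 13.9167
Denominator Σ(y_t−ȳ)² = 38.8333
r_3 = 13.9167 / 38.8333 = 0.358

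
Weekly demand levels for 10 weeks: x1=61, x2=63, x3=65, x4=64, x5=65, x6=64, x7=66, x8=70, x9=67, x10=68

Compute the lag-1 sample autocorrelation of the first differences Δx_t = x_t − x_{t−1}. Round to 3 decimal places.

First differences Δx: 2, 2, -1, 1, -1, 2, 4, -3, 1
Mean of differences = 0.7778
Numerator Σ(Δx_t−Δx̄)(Δx_{t+1}−Δx̄) = -12.7160
Denominator Σ(Δx_t−Δx̄)² = 35.5556
r_1(Δx) = -12.7160 / 35.5556 = -0.358

-0.358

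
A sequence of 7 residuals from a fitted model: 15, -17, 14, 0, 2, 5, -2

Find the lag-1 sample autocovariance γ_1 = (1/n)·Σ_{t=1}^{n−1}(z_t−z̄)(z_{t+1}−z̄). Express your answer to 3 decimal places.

-72.659

Mean z̄ = (15 − 17 + 14 + 0 + 2 + 5 − 2)/7 = 2.4286
Deviations: 12.5714, -19.4286, 11.5714, -2.4286, -0.4286, 2.5714, -4.4286
Σ_{t=1}^{6}(z_t−z̄)(z_{t+1}−z̄) = -508.6122
γ_1 = -508.6122 / 7 = -72.659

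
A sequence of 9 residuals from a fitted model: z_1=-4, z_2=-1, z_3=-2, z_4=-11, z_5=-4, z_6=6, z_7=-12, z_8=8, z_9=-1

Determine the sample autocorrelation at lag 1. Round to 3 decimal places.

Mean z̄ = (-4 − 1 − 2 − 11 − 4 + 6 − 12 + 8 − 1)/9 = -2.3333
Numerator Σ_{t=1}^{8}(z_t−z̄)(z_{t+1}−z̄) = -170.7778
Denominator Σ(z_t−z̄)² = 354.0000
r_1 = -170.7778 / 354.0000 = -0.482

-0.482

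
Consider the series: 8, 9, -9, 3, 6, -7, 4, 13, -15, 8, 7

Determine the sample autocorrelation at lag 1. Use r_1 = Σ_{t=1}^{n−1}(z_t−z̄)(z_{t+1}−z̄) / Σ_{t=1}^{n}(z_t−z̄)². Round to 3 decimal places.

Mean z̄ = (8 + 9 − 9 + 3 + 6 − 7 + 4 + 13 − 15 + 8 + 7)/11 = 2.4545
Numerator Σ_{t=1}^{10}(z_t−z̄)(z_{t+1}−z̄) = -330.4793
Denominator Σ(z_t−z̄)² = 776.7273
r_1 = -330.4793 / 776.7273 = -0.425

-0.425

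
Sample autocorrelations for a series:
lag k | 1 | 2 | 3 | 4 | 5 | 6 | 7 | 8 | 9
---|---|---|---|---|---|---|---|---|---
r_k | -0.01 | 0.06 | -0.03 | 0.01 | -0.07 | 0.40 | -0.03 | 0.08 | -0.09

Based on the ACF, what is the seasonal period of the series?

6

The largest autocorrelation is r_6 = 0.40; the remaining lags stay at or below 0.08.
The dominant spike at lag 6 indicates a seasonal period of 6.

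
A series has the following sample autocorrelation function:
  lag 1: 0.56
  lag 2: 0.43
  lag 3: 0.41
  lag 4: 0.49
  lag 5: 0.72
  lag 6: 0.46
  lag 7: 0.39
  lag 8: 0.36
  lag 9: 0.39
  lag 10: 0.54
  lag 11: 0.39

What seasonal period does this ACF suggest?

The largest autocorrelation is r_5 = 0.72; the remaining lags stay at or below 0.56. The elevated value at lag 1 (0.56), dropping to 0.43 at lag 2, reflects decaying short-term dependence rather than seasonality.
The dominant spike at lag 5 indicates a seasonal period of 5.

5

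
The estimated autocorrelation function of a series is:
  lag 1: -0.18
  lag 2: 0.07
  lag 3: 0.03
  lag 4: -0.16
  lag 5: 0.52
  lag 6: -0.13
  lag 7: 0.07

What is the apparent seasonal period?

The largest autocorrelation is r_5 = 0.52; the remaining lags stay at or below 0.07.
The dominant spike at lag 5 indicates a seasonal period of 5.

5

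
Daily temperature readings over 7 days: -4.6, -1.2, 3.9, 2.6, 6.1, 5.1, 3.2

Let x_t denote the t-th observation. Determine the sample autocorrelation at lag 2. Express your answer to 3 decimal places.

-0.011

Mean x̄ = (-4.6 − 1.2 + 3.9 + 2.6 + 6.1 + 5.1 + 3.2)/7 = 2.1571
Deviations from mean: -6.7571, -3.3571, 1.7429, 0.4429, 3.9429, 2.9429, 1.0429
Numerator Σ_{t=1}^{5}(x_t−x̄)(x_{t+2}−x̄) = -0.9765
Denominator Σ(x_t−x̄)² = 85.4571
r_2 = -0.9765 / 85.4571 = -0.011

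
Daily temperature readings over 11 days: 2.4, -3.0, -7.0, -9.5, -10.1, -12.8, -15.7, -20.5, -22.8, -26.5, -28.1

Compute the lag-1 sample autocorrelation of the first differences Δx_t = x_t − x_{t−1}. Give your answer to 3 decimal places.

First differences Δx: -5.4, -4.0, -2.5, -0.6, -2.7, -2.9, -4.8, -2.3, -3.7, -1.6
Mean of differences = -3.0500
Numerator Σ(Δx_t−Δx̄)(Δx_{t+1}−Δx̄) = 0.9625
Denominator Σ(Δx_t−Δx̄)² = 19.0250
r_1(Δx) = 0.9625 / 19.0250 = 0.051

0.051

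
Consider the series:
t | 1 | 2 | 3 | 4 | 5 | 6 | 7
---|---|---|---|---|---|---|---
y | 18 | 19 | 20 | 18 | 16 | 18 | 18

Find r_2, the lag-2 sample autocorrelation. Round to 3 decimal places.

-0.456

Mean ȳ = (18 + 19 + 20 + 18 + 16 + 18 + 18)/7 = 18.1429
Numerator Σ_{t=1}^{5}(y_t−ȳ)(y_{t+2}−ȳ) = -4.0408
Denominator Σ(y_t−ȳ)² = 8.8571
r_2 = -4.0408 / 8.8571 = -0.456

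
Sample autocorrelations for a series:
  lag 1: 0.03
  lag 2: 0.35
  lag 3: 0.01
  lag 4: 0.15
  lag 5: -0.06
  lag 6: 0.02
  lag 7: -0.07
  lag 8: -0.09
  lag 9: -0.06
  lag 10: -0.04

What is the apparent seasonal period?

2

The largest autocorrelation is r_2 = 0.35, with a weaker echo at lag 4 (0.15); the remaining lags stay at or below 0.03.
The dominant spike at lag 2 indicates a seasonal period of 2.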